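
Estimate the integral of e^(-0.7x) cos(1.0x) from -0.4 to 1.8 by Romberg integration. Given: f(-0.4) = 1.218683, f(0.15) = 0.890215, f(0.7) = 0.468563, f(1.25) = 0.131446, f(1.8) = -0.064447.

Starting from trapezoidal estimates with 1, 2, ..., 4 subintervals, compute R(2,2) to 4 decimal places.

1.1341

R(0,0) (trapezoid, 1 panel, h=2.2000): 1.269660
R(1,0) (trapezoid, 2 panels, h=1.1000): 1.150249
R(2,0) (trapezoid, 4 panels, h=0.5500): 1.137038
R(1,1) = 1.150249 + (1.150249 − 1.269660)/3 = 1.110445
R(2,1) = 1.137038 + (1.137038 − 1.150249)/3 = 1.132634
R(2,2) = 1.132634 + (1.132634 − 1.110445)/15 = 1.134113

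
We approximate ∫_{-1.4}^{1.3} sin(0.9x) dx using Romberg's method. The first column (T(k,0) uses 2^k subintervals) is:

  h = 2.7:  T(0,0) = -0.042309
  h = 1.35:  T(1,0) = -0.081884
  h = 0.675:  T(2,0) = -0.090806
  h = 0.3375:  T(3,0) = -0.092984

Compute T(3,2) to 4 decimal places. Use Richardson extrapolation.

T(2,1) = -0.090806 + (-0.090806 − (-0.081884))/3 = -0.093780
T(3,1) = -0.092984 + (-0.092984 − (-0.090806))/3 = -0.093710
T(3,2) = -0.093710 + (-0.093710 − (-0.093780))/15 = -0.093705

-0.0937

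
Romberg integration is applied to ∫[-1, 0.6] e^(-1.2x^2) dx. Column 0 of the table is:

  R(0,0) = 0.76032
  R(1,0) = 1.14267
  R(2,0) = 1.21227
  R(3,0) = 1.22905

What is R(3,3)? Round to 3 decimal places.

R(1,1) = (4·1.14267 − 0.76032) / 3 = 1.27012
R(2,1) = (4·1.21227 − 1.14267) / 3 = 1.23547
R(3,1) = (4·1.22905 − 1.21227) / 3 = 1.23464
R(2,2) = (16·1.23547 − 1.27012) / 15 = 1.23316
R(3,2) = 1.23464 + (1.23464 − 1.23547)/15 = 1.23458
R(3,3) = 1.23458 + (1.23458 − 1.23316)/63 = 1.23460

1.235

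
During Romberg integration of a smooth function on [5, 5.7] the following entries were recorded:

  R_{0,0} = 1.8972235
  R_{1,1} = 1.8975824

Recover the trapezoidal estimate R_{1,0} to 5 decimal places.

1.89749

From R_{1,1} = (4·R_{1,0} − R_{0,0})/3, solve for R_{1,0}:
4·R_{1,0} = 3·1.8975824 + 1.8972235 = 7.5899707
R_{1,0} = 1.8974927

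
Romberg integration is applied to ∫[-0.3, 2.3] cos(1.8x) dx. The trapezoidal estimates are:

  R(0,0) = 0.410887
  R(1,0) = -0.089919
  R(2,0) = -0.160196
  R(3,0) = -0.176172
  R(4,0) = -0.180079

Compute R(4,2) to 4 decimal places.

-0.1814

Richardson extrapolation on the trapezoidal column (denominator 4−1=3):
R(3,1) = -0.176172 + (-0.176172 − (-0.160196))/3 = -0.181497
R(4,1) = (4·(-0.180079) − (-0.176172)) / 3 = -0.181381
R(4,2) = -0.181381 + (-0.181381 − (-0.181497))/15 = -0.181373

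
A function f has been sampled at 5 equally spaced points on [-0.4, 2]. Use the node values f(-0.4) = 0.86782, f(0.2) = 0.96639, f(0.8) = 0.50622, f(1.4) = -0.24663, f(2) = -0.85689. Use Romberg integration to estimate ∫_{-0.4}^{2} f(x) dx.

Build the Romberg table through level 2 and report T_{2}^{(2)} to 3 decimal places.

T_{0}^{(0)} (trapezoid, 1 panel, h=2.4000): 0.01312
T_{1}^{(0)} (trapezoid, 2 panels, h=1.2000): 0.61402
T_{2}^{(0)} (trapezoid, 4 panels, h=0.6000): 0.73887
T_{1}^{(1)} = 0.61402 + (0.61402 − 0.01312)/3 = 0.81432
T_{2}^{(1)} = 0.73887 + (0.73887 − 0.61402)/3 = 0.78049
T_{2}^{(2)} = 0.78049 + (0.78049 − 0.81432)/15 = 0.77823

0.778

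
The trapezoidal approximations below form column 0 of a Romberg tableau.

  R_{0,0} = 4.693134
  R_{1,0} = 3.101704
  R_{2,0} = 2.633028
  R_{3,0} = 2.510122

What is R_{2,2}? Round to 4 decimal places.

2.4705

Richardson extrapolation on the trapezoidal column (denominator 4−1=3):
R_{1,1} = 3.101704 + (3.101704 − 4.693134)/3 = 2.571227
R_{2,1} = 2.633028 + (2.633028 − 3.101704)/3 = 2.476803
R_{2,2} = 2.476803 + (2.476803 − 2.571227)/15 = 2.470508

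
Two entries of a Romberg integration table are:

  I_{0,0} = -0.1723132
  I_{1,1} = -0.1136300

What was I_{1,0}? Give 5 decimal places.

From I_{1,1} = (4·I_{1,0} − I_{0,0})/3, solve for I_{1,0}:
4·I_{1,0} = 3·(-0.1136300) + (-0.1723132) = -0.5132032
I_{1,0} = -0.1283008

-0.12830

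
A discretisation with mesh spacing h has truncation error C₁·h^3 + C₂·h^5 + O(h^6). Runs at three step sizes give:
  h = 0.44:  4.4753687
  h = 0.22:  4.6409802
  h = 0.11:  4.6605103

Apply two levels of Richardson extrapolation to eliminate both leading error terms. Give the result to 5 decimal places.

4.66326

First eliminate the h^3 term (factor 2^3 = 8):
  B₁ = (8·4.6409802 − 4.4753687)/7 = 4.6646390
  B₂ = (8·4.6605103 − 4.6409802)/7 = 4.6633003
Then eliminate the h^5 term (factor 2^5 = 32):
  (32·4.6633003 − 4.6646390)/31 = 4.6632571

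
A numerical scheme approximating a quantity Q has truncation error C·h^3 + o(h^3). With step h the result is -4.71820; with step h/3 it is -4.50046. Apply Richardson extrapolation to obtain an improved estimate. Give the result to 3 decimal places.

Extrapolated value = (27·A(h/3) − A(h)) / (27 − 1)
= (27·(-4.50046) − (-4.71820)) / 26
= -116.79422 / 26 = -4.49209

-4.492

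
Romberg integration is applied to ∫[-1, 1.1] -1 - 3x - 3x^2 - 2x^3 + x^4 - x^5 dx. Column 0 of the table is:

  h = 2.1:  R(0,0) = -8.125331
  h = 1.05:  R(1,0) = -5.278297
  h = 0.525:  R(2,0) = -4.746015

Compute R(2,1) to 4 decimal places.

-4.5686

Richardson extrapolation on the trapezoidal column (denominator 4−1=3):
R(2,1) = (4·(-4.746015) − (-5.278297)) / 3 = -4.568588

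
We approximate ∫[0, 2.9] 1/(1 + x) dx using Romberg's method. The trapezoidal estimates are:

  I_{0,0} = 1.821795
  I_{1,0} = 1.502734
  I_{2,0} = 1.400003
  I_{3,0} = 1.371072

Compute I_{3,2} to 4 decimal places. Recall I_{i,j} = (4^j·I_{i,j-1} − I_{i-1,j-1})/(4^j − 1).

1.3611

I_{2,1} = 1.400003 + (1.400003 − 1.502734)/3 = 1.365759
I_{3,1} = (4·1.371072 − 1.400003) / 3 = 1.361428
I_{3,2} = (16·1.361428 − 1.365759) / 15 = 1.361139
(Column j=1 coincides with Simpson's rule on the same nodes.)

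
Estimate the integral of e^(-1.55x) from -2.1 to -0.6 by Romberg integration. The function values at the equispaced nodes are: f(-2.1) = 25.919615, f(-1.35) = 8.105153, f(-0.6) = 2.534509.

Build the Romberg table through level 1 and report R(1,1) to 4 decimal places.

R(0,0) (trapezoid, 1 panel, h=1.5000): 21.340593
R(1,0) (trapezoid, 2 panels, h=0.7500): 16.749161
R(1,1) = 16.749161 + (16.749161 − 21.340593)/3 = 15.218684

15.2187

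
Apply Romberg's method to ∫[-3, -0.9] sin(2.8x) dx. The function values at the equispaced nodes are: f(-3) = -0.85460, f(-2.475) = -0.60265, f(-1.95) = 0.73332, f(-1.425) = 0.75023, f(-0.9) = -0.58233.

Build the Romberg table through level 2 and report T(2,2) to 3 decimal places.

0.081

T(0,0) (trapezoid, 1 panel, h=2.1000): -1.50878
T(1,0) (trapezoid, 2 panels, h=1.0500): 0.01560
T(2,0) (trapezoid, 4 panels, h=0.5250): 0.08528
T(1,1) = 0.01560 + (0.01560 − (-1.50878))/3 = 0.52373
T(2,1) = 0.08528 + (0.08528 − 0.01560)/3 = 0.10851
T(2,2) = 0.10851 + (0.10851 − 0.52373)/15 = 0.08083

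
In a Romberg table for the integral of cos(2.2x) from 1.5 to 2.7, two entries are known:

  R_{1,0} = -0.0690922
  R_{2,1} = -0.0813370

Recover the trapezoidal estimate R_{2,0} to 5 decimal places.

From R_{2,1} = (4·R_{2,0} − R_{1,0})/3, solve for R_{2,0}:
4·R_{2,0} = 3·(-0.0813370) + (-0.0690922) = -0.3131032
R_{2,0} = -0.0782758

-0.07828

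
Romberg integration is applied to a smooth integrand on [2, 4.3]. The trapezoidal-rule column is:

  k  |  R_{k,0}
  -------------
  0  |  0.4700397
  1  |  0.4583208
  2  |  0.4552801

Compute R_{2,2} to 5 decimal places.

0.45426

R_{1,1} = (4·0.4583208 − 0.4700397) / 3 = 0.4544145
R_{2,1} = 0.4552801 + (0.4552801 − 0.4583208)/3 = 0.4542665
R_{2,2} = (16·0.4542665 − 0.4544145) / 15 = 0.4542566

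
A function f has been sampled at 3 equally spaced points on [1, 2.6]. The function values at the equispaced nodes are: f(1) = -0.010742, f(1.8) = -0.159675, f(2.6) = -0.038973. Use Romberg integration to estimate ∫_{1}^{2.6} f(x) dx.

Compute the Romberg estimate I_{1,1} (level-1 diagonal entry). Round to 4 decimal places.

-0.1836

I_{0,0} (trapezoid, 1 panel, h=1.6000): -0.039772
I_{1,0} (trapezoid, 2 panels, h=0.8000): -0.147626
I_{1,1} = -0.147626 + (-0.147626 − (-0.039772))/3 = -0.183577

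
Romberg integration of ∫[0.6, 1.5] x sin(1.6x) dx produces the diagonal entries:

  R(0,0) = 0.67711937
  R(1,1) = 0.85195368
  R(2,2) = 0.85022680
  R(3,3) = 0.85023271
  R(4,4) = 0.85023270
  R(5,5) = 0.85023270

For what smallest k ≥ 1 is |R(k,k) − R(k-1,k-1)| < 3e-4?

k = 3

|R(1,1) − R(0,0)| = 0.17483431 ≥ 3e-4
|R(2,2) − R(1,1)| = 0.00172688 ≥ 3e-4
|R(3,3) − R(2,2)| = 0.00000591 < 3e-4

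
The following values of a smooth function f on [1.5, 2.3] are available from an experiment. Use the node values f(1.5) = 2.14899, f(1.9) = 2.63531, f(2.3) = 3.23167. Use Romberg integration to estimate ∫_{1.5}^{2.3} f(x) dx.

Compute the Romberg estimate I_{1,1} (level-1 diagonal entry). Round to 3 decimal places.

I_{0,0} (trapezoid, 1 panel, h=0.8000): 2.15226
I_{1,0} (trapezoid, 2 panels, h=0.4000): 2.13026
I_{1,1} = 2.13026 + (2.13026 − 2.15226)/3 = 2.12293

2.123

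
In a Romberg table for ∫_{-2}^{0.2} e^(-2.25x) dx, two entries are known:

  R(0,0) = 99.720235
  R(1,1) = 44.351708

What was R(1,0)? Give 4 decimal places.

From R(1,1) = (4·R(1,0) − R(0,0))/3, solve for R(1,0):
4·R(1,0) = 3·44.351708 + 99.720235 = 232.775359
R(1,0) = 58.193840

58.1938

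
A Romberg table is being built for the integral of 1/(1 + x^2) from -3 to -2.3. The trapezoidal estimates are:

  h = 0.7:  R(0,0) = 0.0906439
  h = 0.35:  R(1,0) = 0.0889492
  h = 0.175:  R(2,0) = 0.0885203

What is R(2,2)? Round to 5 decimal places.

Richardson extrapolation on the trapezoidal column (denominator 4−1=3):
R(1,1) = 0.0889492 + (0.0889492 − 0.0906439)/3 = 0.0883843
R(2,1) = (4·0.0885203 − 0.0889492) / 3 = 0.0883773
R(2,2) = (16·0.0883773 − 0.0883843) / 15 = 0.0883768

0.08838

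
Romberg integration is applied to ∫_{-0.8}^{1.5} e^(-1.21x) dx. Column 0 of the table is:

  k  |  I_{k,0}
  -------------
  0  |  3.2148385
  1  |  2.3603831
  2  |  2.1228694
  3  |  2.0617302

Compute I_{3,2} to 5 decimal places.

Richardson extrapolation on the trapezoidal column (denominator 4−1=3):
I_{2,1} = 2.1228694 + (2.1228694 − 2.3603831)/3 = 2.0436982
I_{3,1} = 2.0617302 + (2.0617302 − 2.1228694)/3 = 2.0413505
I_{3,2} = (16·2.0413505 − 2.0436982) / 15 = 2.0411940

2.04119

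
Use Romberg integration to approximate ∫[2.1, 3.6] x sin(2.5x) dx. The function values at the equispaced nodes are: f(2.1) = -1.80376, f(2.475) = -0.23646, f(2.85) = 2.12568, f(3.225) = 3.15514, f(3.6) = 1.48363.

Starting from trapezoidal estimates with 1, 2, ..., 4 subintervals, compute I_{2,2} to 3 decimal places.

1.944

I_{0,0} (trapezoid, 1 panel, h=1.5000): -0.24010
I_{1,0} (trapezoid, 2 panels, h=0.7500): 1.47421
I_{2,0} (trapezoid, 4 panels, h=0.3750): 1.83161
I_{1,1} = 1.47421 + (1.47421 − (-0.24010))/3 = 2.04565
I_{2,1} = 1.83161 + (1.83161 − 1.47421)/3 = 1.95074
I_{2,2} = 1.95074 + (1.95074 − 2.04565)/15 = 1.94441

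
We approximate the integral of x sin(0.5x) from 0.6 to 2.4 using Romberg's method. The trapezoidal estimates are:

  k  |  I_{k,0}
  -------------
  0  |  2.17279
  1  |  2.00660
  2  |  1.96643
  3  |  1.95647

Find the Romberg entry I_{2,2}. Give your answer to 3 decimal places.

Richardson extrapolation on the trapezoidal column (denominator 4−1=3):
I_{1,1} = (4·2.00660 − 2.17279) / 3 = 1.95120
I_{2,1} = (4·1.96643 − 2.00660) / 3 = 1.95304
I_{2,2} = (16·1.95304 − 1.95120) / 15 = 1.95316

1.953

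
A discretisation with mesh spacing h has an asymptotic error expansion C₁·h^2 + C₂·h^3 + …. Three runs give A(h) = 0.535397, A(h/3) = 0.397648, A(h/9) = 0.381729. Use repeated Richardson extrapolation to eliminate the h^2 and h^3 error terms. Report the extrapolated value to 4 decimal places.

First eliminate the h^2 term (factor 3^2 = 9):
  B₁ = (9·0.397648 − 0.535397)/8 = 0.380429
  B₂ = (9·0.381729 − 0.397648)/8 = 0.379739
Then eliminate the h^3 term (factor 3^3 = 27):
  (27·0.379739 − 0.380429)/26 = 0.379712

0.3797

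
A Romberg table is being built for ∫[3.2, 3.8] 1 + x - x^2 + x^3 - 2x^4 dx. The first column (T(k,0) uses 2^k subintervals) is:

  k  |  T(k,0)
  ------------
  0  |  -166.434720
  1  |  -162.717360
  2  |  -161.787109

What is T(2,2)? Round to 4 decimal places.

-161.4769

T(1,1) = (4·(-162.717360) − (-166.434720)) / 3 = -161.478240
T(2,1) = (4·(-161.787109) − (-162.717360)) / 3 = -161.477025
T(2,2) = -161.477025 + (-161.477025 − (-161.478240))/15 = -161.476944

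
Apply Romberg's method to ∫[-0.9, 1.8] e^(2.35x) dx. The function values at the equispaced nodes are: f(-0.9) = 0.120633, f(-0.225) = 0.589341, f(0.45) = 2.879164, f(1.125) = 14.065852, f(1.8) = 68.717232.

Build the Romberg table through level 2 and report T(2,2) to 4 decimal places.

29.5614

T(0,0) (trapezoid, 1 panel, h=2.7000): 92.931118
T(1,0) (trapezoid, 2 panels, h=1.3500): 50.352430
T(2,0) (trapezoid, 4 panels, h=0.6750): 35.068470
T(1,1) = 50.352430 + (50.352430 − 92.931118)/3 = 36.159534
T(2,1) = 35.068470 + (35.068470 − 50.352430)/3 = 29.973817
T(2,2) = 29.973817 + (29.973817 − 36.159534)/15 = 29.561436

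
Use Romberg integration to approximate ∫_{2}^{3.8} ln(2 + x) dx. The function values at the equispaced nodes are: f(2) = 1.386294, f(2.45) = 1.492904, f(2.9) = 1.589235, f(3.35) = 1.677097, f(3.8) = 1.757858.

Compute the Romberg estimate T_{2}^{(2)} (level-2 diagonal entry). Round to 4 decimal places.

2.8504

T_{0}^{(0)} (trapezoid, 1 panel, h=1.8000): 2.829737
T_{1}^{(0)} (trapezoid, 2 panels, h=0.9000): 2.845180
T_{2}^{(0)} (trapezoid, 4 panels, h=0.4500): 2.849090
T_{1}^{(1)} = 2.845180 + (2.845180 − 2.829737)/3 = 2.850328
T_{2}^{(1)} = 2.849090 + (2.849090 − 2.845180)/3 = 2.850393
T_{2}^{(2)} = 2.850393 + (2.850393 − 2.850328)/15 = 2.850397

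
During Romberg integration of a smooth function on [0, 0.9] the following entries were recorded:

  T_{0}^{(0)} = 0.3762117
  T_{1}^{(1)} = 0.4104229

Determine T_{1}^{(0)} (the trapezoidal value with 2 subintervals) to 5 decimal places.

From T_{1}^{(1)} = (4·T_{1}^{(0)} − T_{0}^{(0)})/3, solve for T_{1}^{(0)}:
4·T_{1}^{(0)} = 3·0.4104229 + 0.3762117 = 1.6074804
T_{1}^{(0)} = 0.4018701

0.40187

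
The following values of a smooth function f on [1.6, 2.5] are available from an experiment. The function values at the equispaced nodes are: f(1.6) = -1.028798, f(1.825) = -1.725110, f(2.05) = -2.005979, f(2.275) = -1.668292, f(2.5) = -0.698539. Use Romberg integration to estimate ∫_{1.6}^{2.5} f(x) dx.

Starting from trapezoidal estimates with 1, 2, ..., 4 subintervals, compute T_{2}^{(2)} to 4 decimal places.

T_{0}^{(0)} (trapezoid, 1 panel, h=0.9000): -0.777302
T_{1}^{(0)} (trapezoid, 2 panels, h=0.4500): -1.291341
T_{2}^{(0)} (trapezoid, 4 panels, h=0.2250): -1.409186
T_{1}^{(1)} = -1.291341 + (-1.291341 − (-0.777302))/3 = -1.462687
T_{2}^{(1)} = -1.409186 + (-1.409186 − (-1.291341))/3 = -1.448468
T_{2}^{(2)} = -1.448468 + (-1.448468 − (-1.462687))/15 = -1.447520

-1.4475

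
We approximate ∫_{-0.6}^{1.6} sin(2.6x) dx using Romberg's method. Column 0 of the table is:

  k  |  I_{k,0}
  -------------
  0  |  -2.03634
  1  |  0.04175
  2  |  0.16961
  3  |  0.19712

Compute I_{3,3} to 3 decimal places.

Richardson extrapolation on the trapezoidal column (denominator 4−1=3):
I_{1,1} = (4·0.04175 − (-2.03634)) / 3 = 0.73445
I_{2,1} = 0.16961 + (0.16961 − 0.04175)/3 = 0.21223
I_{3,1} = (4·0.19712 − 0.16961) / 3 = 0.20629
I_{2,2} = 0.21223 + (0.21223 − 0.73445)/15 = 0.17742
I_{3,2} = 0.20629 + (0.20629 − 0.21223)/15 = 0.20589
I_{3,3} = 0.20589 + (0.20589 − 0.17742)/63 = 0.20634

0.206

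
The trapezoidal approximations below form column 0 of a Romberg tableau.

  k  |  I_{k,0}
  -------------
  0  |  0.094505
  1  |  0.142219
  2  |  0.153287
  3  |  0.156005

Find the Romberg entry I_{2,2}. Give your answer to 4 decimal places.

0.1569

I_{1,1} = 0.142219 + (0.142219 − 0.094505)/3 = 0.158124
I_{2,1} = 0.153287 + (0.153287 − 0.142219)/3 = 0.156976
I_{2,2} = (16·0.156976 − 0.158124) / 15 = 0.156899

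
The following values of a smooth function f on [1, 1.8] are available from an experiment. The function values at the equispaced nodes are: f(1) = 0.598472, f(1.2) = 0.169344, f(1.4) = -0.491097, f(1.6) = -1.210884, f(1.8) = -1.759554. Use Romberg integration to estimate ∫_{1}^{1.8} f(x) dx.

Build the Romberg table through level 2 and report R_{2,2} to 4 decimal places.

R_{0,0} (trapezoid, 1 panel, h=0.8000): -0.464433
R_{1,0} (trapezoid, 2 panels, h=0.4000): -0.428655
R_{2,0} (trapezoid, 4 panels, h=0.2000): -0.422636
R_{1,1} = -0.428655 + (-0.428655 − (-0.464433))/3 = -0.416729
R_{2,1} = -0.422636 + (-0.422636 − (-0.428655))/3 = -0.420630
R_{2,2} = -0.420630 + (-0.420630 − (-0.416729))/15 = -0.420890

-0.4209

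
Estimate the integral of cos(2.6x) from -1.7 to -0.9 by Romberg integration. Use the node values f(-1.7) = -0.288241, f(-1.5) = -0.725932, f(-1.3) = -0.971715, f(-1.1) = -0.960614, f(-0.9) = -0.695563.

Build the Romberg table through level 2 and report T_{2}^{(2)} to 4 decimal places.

-0.6446

T_{0}^{(0)} (trapezoid, 1 panel, h=0.8000): -0.393522
T_{1}^{(0)} (trapezoid, 2 panels, h=0.4000): -0.585447
T_{2}^{(0)} (trapezoid, 4 panels, h=0.2000): -0.630033
T_{1}^{(1)} = -0.585447 + (-0.585447 − (-0.393522))/3 = -0.649422
T_{2}^{(1)} = -0.630033 + (-0.630033 − (-0.585447))/3 = -0.644895
T_{2}^{(2)} = -0.644895 + (-0.644895 − (-0.649422))/15 = -0.644593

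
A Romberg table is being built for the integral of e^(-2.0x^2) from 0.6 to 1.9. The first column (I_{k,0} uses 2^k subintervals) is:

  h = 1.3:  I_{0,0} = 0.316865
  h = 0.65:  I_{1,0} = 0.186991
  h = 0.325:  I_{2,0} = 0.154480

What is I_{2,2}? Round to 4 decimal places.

I_{1,1} = 0.186991 + (0.186991 − 0.316865)/3 = 0.143700
I_{2,1} = 0.154480 + (0.154480 − 0.186991)/3 = 0.143643
I_{2,2} = 0.143643 + (0.143643 − 0.143700)/15 = 0.143639
(Column j=1 coincides with Simpson's rule on the same nodes.)

0.1436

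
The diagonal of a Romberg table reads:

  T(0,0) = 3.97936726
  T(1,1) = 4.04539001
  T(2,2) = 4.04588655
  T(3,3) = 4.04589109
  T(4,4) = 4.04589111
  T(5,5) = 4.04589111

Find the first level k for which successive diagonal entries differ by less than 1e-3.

|T(1,1) − T(0,0)| = 0.06602275 ≥ 1e-3
|T(2,2) − T(1,1)| = 0.00049654 < 1e-3

k = 2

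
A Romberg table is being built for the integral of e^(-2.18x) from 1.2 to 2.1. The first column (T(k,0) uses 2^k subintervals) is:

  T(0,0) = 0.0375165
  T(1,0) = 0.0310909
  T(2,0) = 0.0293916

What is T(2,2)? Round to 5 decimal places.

Richardson extrapolation on the trapezoidal column (denominator 4−1=3):
T(1,1) = 0.0310909 + (0.0310909 − 0.0375165)/3 = 0.0289490
T(2,1) = 0.0293916 + (0.0293916 − 0.0310909)/3 = 0.0288252
T(2,2) = 0.0288252 + (0.0288252 − 0.0289490)/15 = 0.0288169
(Column j=1 coincides with Simpson's rule on the same nodes.)

0.02882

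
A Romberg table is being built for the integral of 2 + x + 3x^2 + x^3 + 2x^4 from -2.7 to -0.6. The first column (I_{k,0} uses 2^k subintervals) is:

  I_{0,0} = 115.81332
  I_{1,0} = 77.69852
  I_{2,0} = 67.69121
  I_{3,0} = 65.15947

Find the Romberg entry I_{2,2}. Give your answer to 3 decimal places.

64.313

I_{1,1} = (4·77.69852 − 115.81332) / 3 = 64.99359
I_{2,1} = 67.69121 + (67.69121 − 77.69852)/3 = 64.35544
I_{2,2} = 64.35544 + (64.35544 − 64.99359)/15 = 64.31290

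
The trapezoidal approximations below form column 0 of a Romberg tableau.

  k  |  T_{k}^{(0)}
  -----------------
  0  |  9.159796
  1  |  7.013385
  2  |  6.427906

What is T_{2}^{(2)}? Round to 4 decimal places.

T_{1}^{(1)} = 7.013385 + (7.013385 − 9.159796)/3 = 6.297915
T_{2}^{(1)} = 6.427906 + (6.427906 − 7.013385)/3 = 6.232746
T_{2}^{(2)} = 6.232746 + (6.232746 − 6.297915)/15 = 6.228401

6.2284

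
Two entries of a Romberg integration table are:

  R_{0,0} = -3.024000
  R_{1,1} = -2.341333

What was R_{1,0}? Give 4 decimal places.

-2.5120

From R_{1,1} = (4·R_{1,0} − R_{0,0})/3, solve for R_{1,0}:
4·R_{1,0} = 3·(-2.341333) + (-3.024000) = -10.047999
R_{1,0} = -2.512000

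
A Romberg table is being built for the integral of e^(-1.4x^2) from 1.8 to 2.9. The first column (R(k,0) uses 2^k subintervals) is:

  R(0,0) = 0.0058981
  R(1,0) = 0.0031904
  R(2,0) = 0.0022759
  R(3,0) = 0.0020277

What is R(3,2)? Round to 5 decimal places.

Richardson extrapolation on the trapezoidal column (denominator 4−1=3):
R(2,1) = (4·0.0022759 − 0.0031904) / 3 = 0.0019711
R(3,1) = (4·0.0020277 − 0.0022759) / 3 = 0.0019450
R(3,2) = (16·0.0019450 − 0.0019711) / 15 = 0.0019433
(Column j=1 coincides with Simpson's rule on the same nodes.)

0.00194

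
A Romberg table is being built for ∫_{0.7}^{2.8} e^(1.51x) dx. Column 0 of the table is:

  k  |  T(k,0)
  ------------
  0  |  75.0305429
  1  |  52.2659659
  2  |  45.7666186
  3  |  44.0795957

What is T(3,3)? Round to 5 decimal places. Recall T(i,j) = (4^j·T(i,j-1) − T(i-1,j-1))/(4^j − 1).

43.51146

Richardson extrapolation on the trapezoidal column (denominator 4−1=3):
T(1,1) = 52.2659659 + (52.2659659 − 75.0305429)/3 = 44.6777736
T(2,1) = (4·45.7666186 − 52.2659659) / 3 = 43.6001695
T(3,1) = (4·44.0795957 − 45.7666186) / 3 = 43.5172547
T(2,2) = 43.6001695 + (43.6001695 − 44.6777736)/15 = 43.5283292
T(3,2) = 43.5172547 + (43.5172547 − 43.6001695)/15 = 43.5117270
T(3,3) = (64·43.5117270 − 43.5283292) / 63 = 43.5114635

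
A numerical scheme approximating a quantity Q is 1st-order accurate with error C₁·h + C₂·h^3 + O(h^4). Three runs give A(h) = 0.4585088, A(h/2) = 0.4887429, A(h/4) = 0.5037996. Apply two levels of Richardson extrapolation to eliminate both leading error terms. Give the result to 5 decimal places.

0.51884

First eliminate the h term (factor 2^1 = 2):
  B₁ = (2·0.4887429 − 0.4585088)/1 = 0.5189770
  B₂ = (2·0.5037996 − 0.4887429)/1 = 0.5188563
Then eliminate the h^3 term (factor 2^3 = 8):
  (8·0.5188563 − 0.5189770)/7 = 0.5188391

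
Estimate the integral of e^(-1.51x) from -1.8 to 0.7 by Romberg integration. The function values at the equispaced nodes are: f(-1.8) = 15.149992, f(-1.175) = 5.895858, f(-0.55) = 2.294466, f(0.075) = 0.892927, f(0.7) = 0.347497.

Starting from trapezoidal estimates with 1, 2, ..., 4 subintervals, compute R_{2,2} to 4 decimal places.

R_{0,0} (trapezoid, 1 panel, h=2.5000): 19.371861
R_{1,0} (trapezoid, 2 panels, h=1.2500): 12.554013
R_{2,0} (trapezoid, 4 panels, h=0.6250): 10.519997
R_{1,1} = 12.554013 + (12.554013 − 19.371861)/3 = 10.281397
R_{2,1} = 10.519997 + (10.519997 − 12.554013)/3 = 9.841992
R_{2,2} = 9.841992 + (9.841992 − 10.281397)/15 = 9.812698

9.8127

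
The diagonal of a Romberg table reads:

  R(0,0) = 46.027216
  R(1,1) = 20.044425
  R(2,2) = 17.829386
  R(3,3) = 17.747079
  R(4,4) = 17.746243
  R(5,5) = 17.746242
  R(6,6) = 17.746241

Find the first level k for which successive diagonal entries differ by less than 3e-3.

|R(1,1) − R(0,0)| = 25.982791 ≥ 3e-3
|R(2,2) − R(1,1)| = 2.215039 ≥ 3e-3
|R(3,3) − R(2,2)| = 0.082307 ≥ 3e-3
|R(4,4) − R(3,3)| = 0.000836 < 3e-3

k = 4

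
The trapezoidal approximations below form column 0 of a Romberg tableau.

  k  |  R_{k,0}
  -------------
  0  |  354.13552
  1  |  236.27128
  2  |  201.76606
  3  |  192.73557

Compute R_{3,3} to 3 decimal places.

Richardson extrapolation on the trapezoidal column (denominator 4−1=3):
R_{1,1} = (4·236.27128 − 354.13552) / 3 = 196.98320
R_{2,1} = 201.76606 + (201.76606 − 236.27128)/3 = 190.26432
R_{3,1} = (4·192.73557 − 201.76606) / 3 = 189.72541
R_{2,2} = (16·190.26432 − 196.98320) / 15 = 189.81639
R_{3,2} = 189.72541 + (189.72541 − 190.26432)/15 = 189.68948
R_{3,3} = 189.68948 + (189.68948 − 189.81639)/63 = 189.68747

189.687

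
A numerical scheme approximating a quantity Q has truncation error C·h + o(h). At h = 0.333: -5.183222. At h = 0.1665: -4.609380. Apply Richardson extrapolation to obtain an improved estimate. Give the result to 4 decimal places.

-4.0355

The leading error scales as h; refining by a factor of 2 reduces it by 2^1 = 2.
Extrapolated value = (2·A(h/2) − A(h)) / (2 − 1)
= (2·(-4.609380) − (-5.183222)) / 1
= -4.035538 / 1 = -4.035538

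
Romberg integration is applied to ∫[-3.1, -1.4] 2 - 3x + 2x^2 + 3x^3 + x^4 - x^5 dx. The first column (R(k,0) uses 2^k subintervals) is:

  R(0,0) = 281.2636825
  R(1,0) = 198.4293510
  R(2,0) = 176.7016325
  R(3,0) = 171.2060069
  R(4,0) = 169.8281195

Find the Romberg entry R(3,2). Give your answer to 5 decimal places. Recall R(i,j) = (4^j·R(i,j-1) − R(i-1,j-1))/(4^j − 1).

169.36847

Richardson extrapolation on the trapezoidal column (denominator 4−1=3):
R(2,1) = (4·176.7016325 − 198.4293510) / 3 = 169.4590597
R(3,1) = (4·171.2060069 − 176.7016325) / 3 = 169.3741317
R(3,2) = 169.3741317 + (169.3741317 − 169.4590597)/15 = 169.3684698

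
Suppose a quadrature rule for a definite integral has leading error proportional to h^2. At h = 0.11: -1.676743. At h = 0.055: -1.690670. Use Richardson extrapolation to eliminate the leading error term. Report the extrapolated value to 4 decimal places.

-1.6953

The leading error scales as h^2; refining by a factor of 2 reduces it by 2^2 = 4.
Extrapolated value = (4·A(h/2) − A(h)) / (4 − 1)
= (4·(-1.690670) − (-1.676743)) / 3
= -5.085937 / 3 = -1.695312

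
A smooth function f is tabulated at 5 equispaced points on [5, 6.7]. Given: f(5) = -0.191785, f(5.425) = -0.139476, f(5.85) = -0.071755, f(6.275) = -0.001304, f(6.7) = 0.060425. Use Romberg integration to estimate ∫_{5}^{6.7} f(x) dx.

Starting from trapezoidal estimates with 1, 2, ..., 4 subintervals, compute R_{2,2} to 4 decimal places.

R_{0,0} (trapezoid, 1 panel, h=1.7000): -0.111656
R_{1,0} (trapezoid, 2 panels, h=0.8500): -0.116820
R_{2,0} (trapezoid, 4 panels, h=0.4250): -0.118241
R_{1,1} = -0.116820 + (-0.116820 − (-0.111656))/3 = -0.118541
R_{2,1} = -0.118241 + (-0.118241 − (-0.116820))/3 = -0.118715
R_{2,2} = -0.118715 + (-0.118715 − (-0.118541))/15 = -0.118727

-0.1187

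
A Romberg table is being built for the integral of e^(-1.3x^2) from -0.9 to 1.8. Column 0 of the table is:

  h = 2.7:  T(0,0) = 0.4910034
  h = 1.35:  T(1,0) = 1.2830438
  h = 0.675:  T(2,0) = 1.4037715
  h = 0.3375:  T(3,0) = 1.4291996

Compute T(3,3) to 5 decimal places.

1.43725

T(1,1) = (4·1.2830438 − 0.4910034) / 3 = 1.5470573
T(2,1) = 1.4037715 + (1.4037715 − 1.2830438)/3 = 1.4440141
T(3,1) = (4·1.4291996 − 1.4037715) / 3 = 1.4376756
T(2,2) = 1.4440141 + (1.4440141 − 1.5470573)/15 = 1.4371446
T(3,2) = (16·1.4376756 − 1.4440141) / 15 = 1.4372530
T(3,3) = 1.4372530 + (1.4372530 − 1.4371446)/63 = 1.4372547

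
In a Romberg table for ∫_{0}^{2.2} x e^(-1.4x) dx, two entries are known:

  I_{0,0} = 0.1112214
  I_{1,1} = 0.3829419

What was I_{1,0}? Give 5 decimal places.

From I_{1,1} = (4·I_{1,0} − I_{0,0})/3, solve for I_{1,0}:
4·I_{1,0} = 3·0.3829419 + 0.1112214 = 1.2600471
I_{1,0} = 0.3150118

0.31501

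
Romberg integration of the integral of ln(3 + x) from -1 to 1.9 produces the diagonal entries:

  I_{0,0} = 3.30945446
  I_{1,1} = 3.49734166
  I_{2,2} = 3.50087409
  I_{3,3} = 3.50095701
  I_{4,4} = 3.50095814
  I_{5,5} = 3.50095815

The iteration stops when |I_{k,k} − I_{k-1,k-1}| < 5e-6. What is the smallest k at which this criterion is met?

|I_{1,1} − I_{0,0}| = 0.18788720 ≥ 5e-6
|I_{2,2} − I_{1,1}| = 0.00353243 ≥ 5e-6
|I_{3,3} − I_{2,2}| = 0.00008292 ≥ 5e-6
|I_{4,4} − I_{3,3}| = 0.00000113 < 5e-6

k = 4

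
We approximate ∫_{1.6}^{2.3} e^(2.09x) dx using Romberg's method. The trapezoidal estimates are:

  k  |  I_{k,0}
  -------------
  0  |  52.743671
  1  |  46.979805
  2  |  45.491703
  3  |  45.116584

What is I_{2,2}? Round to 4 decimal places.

44.9915

Richardson extrapolation on the trapezoidal column (denominator 4−1=3):
I_{1,1} = 46.979805 + (46.979805 − 52.743671)/3 = 45.058516
I_{2,1} = 45.491703 + (45.491703 − 46.979805)/3 = 44.995669
I_{2,2} = (16·44.995669 − 45.058516) / 15 = 44.991479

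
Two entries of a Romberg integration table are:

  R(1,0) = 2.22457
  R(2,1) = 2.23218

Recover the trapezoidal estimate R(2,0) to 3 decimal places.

From R(2,1) = (4·R(2,0) − R(1,0))/3, solve for R(2,0):
4·R(2,0) = 3·2.23218 + 2.22457 = 8.92111
R(2,0) = 2.23028

2.230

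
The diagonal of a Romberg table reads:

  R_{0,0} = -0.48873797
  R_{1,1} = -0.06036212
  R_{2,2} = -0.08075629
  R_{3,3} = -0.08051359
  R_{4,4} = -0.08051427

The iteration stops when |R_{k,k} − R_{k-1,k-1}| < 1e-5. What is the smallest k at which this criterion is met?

|R_{1,1} − R_{0,0}| = 0.42837585 ≥ 1e-5
|R_{2,2} − R_{1,1}| = 0.02039417 ≥ 1e-5
|R_{3,3} − R_{2,2}| = 0.00024270 ≥ 1e-5
|R_{4,4} − R_{3,3}| = 0.00000068 < 1e-5

k = 4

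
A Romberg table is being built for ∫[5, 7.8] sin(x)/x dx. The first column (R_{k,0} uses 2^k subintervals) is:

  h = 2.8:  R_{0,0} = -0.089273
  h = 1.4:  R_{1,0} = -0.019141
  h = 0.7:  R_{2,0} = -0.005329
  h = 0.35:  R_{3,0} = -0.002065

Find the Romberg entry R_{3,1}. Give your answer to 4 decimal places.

-0.0010

R_{3,1} = (4·(-0.002065) − (-0.005329)) / 3 = -0.000977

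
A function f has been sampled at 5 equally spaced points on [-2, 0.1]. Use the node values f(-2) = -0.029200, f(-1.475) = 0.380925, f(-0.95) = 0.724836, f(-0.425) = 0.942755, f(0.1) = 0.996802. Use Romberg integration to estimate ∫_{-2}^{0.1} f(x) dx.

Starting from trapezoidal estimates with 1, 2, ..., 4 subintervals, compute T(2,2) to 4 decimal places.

T(0,0) (trapezoid, 1 panel, h=2.1000): 1.015982
T(1,0) (trapezoid, 2 panels, h=1.0500): 1.269069
T(2,0) (trapezoid, 4 panels, h=0.5250): 1.329466
T(1,1) = 1.269069 + (1.269069 − 1.015982)/3 = 1.353431
T(2,1) = 1.329466 + (1.329466 − 1.269069)/3 = 1.349598
T(2,2) = 1.349598 + (1.349598 − 1.353431)/15 = 1.349342

1.3493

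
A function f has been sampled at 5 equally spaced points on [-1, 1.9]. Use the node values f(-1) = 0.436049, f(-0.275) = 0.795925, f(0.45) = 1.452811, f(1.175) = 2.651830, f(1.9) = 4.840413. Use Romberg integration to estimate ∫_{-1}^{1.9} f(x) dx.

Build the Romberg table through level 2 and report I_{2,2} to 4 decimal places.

5.3069

I_{0,0} (trapezoid, 1 panel, h=2.9000): 7.650870
I_{1,0} (trapezoid, 2 panels, h=1.4500): 5.932011
I_{2,0} (trapezoid, 4 panels, h=0.7250): 5.465628
I_{1,1} = 5.932011 + (5.932011 − 7.650870)/3 = 5.359058
I_{2,1} = 5.465628 + (5.465628 − 5.932011)/3 = 5.310167
I_{2,2} = 5.310167 + (5.310167 − 5.359058)/15 = 5.306908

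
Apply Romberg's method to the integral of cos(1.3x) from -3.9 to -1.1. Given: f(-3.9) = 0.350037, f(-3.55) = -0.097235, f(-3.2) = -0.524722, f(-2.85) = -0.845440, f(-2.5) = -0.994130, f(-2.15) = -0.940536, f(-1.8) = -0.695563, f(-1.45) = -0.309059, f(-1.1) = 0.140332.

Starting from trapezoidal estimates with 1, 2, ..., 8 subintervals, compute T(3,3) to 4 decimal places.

T(0,0) (trapezoid, 1 panel, h=2.8000): 0.686517
T(1,0) (trapezoid, 2 panels, h=1.4000): -1.048524
T(2,0) (trapezoid, 4 panels, h=0.7000): -1.378461
T(3,0) (trapezoid, 8 panels, h=0.3500): -1.456525
T(1,1) = -1.048524 + (-1.048524 − 0.686517)/3 = -1.626871
T(2,1) = -1.378461 + (-1.378461 − (-1.048524))/3 = -1.488440
T(3,1) = -1.456525 + (-1.456525 − (-1.378461))/3 = -1.482546
T(2,2) = -1.488440 + (-1.488440 − (-1.626871))/15 = -1.479211
T(3,2) = -1.482546 + (-1.482546 − (-1.488440))/15 = -1.482153
T(3,3) = -1.482153 + (-1.482153 − (-1.479211))/63 = -1.482200

-1.4822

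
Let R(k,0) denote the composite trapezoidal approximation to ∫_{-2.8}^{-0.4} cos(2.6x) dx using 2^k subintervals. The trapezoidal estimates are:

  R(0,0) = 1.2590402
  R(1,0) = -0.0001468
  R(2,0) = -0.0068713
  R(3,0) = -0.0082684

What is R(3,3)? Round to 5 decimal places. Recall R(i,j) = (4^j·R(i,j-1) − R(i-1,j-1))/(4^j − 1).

-0.00914

Richardson extrapolation on the trapezoidal column (denominator 4−1=3):
R(1,1) = -0.0001468 + (-0.0001468 − 1.2590402)/3 = -0.4198758
R(2,1) = -0.0068713 + (-0.0068713 − (-0.0001468))/3 = -0.0091128
R(3,1) = (4·(-0.0082684) − (-0.0068713)) / 3 = -0.0087341
R(2,2) = -0.0091128 + (-0.0091128 − (-0.4198758))/15 = 0.0182714
R(3,2) = (16·(-0.0087341) − (-0.0091128)) / 15 = -0.0087089
R(3,3) = (64·(-0.0087089) − 0.0182714) / 63 = -0.0091372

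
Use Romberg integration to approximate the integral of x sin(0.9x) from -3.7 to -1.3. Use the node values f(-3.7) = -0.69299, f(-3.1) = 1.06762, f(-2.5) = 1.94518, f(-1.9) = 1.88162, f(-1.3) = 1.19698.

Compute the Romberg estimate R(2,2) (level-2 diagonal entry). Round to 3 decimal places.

3.233

R(0,0) (trapezoid, 1 panel, h=2.4000): 0.60479
R(1,0) (trapezoid, 2 panels, h=1.2000): 2.63661
R(2,0) (trapezoid, 4 panels, h=0.6000): 3.08785
R(1,1) = 2.63661 + (2.63661 − 0.60479)/3 = 3.31388
R(2,1) = 3.08785 + (3.08785 − 2.63661)/3 = 3.23826
R(2,2) = 3.23826 + (3.23826 − 3.31388)/15 = 3.23322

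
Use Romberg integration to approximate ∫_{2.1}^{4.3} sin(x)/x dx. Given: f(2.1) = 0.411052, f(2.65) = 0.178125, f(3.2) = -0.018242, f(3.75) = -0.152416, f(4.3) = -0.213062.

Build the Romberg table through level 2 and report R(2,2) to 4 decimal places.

0.0486

R(0,0) (trapezoid, 1 panel, h=2.2000): 0.217789
R(1,0) (trapezoid, 2 panels, h=1.1000): 0.088828
R(2,0) (trapezoid, 4 panels, h=0.5500): 0.058554
R(1,1) = 0.088828 + (0.088828 − 0.217789)/3 = 0.045841
R(2,1) = 0.058554 + (0.058554 − 0.088828)/3 = 0.048463
R(2,2) = 0.048463 + (0.048463 − 0.045841)/15 = 0.048638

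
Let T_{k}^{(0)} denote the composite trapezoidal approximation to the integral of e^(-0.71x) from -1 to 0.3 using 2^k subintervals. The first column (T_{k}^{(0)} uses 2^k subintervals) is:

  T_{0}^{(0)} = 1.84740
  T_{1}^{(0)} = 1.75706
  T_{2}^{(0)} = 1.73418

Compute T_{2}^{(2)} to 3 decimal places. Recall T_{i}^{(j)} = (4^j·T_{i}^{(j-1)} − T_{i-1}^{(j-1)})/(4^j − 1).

1.727

Richardson extrapolation on the trapezoidal column (denominator 4−1=3):
T_{1}^{(1)} = 1.75706 + (1.75706 − 1.84740)/3 = 1.72695
T_{2}^{(1)} = 1.73418 + (1.73418 − 1.75706)/3 = 1.72655
T_{2}^{(2)} = (16·1.72655 − 1.72695) / 15 = 1.72652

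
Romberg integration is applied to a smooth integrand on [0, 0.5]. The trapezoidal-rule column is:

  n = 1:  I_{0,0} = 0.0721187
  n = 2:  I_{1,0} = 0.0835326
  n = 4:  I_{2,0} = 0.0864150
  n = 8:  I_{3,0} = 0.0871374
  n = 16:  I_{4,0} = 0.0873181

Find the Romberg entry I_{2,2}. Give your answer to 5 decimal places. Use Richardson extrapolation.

I_{1,1} = 0.0835326 + (0.0835326 − 0.0721187)/3 = 0.0873372
I_{2,1} = 0.0864150 + (0.0864150 − 0.0835326)/3 = 0.0873758
I_{2,2} = (16·0.0873758 − 0.0873372) / 15 = 0.0873784

0.08738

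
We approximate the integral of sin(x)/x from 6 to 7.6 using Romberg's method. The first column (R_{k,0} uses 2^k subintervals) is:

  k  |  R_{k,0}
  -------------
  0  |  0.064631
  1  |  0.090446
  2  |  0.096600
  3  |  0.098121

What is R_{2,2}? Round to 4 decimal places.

0.0986

Richardson extrapolation on the trapezoidal column (denominator 4−1=3):
R_{1,1} = (4·0.090446 − 0.064631) / 3 = 0.099051
R_{2,1} = (4·0.096600 − 0.090446) / 3 = 0.098651
R_{2,2} = (16·0.098651 − 0.099051) / 15 = 0.098624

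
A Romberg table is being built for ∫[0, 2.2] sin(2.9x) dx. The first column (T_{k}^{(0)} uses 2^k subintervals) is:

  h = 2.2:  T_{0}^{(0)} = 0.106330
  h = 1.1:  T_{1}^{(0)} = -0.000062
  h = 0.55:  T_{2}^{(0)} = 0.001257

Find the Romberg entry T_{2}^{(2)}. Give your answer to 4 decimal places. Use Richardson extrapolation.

0.0042

Richardson extrapolation on the trapezoidal column (denominator 4−1=3):
T_{1}^{(1)} = (4·(-0.000062) − 0.106330) / 3 = -0.035526
T_{2}^{(1)} = 0.001257 + (0.001257 − (-0.000062))/3 = 0.001697
T_{2}^{(2)} = (16·0.001697 − (-0.035526)) / 15 = 0.004179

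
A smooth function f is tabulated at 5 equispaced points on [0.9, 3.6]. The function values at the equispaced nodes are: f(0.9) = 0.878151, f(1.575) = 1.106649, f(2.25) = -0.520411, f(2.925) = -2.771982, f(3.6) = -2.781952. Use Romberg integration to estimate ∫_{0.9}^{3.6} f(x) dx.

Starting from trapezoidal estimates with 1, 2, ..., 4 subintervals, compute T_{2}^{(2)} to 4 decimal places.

-2.1859

T_{0}^{(0)} (trapezoid, 1 panel, h=2.7000): -2.570131
T_{1}^{(0)} (trapezoid, 2 panels, h=1.3500): -1.987621
T_{2}^{(0)} (trapezoid, 4 panels, h=0.6750): -2.117910
T_{1}^{(1)} = -1.987621 + (-1.987621 − (-2.570131))/3 = -1.793451
T_{2}^{(1)} = -2.117910 + (-2.117910 − (-1.987621))/3 = -2.161340
T_{2}^{(2)} = -2.161340 + (-2.161340 − (-1.793451))/15 = -2.185866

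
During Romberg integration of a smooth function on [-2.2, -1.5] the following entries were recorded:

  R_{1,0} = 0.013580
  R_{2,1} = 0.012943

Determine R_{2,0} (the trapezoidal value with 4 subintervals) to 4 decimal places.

From R_{2,1} = (4·R_{2,0} − R_{1,0})/3, solve for R_{2,0}:
4·R_{2,0} = 3·0.012943 + 0.013580 = 0.052409
R_{2,0} = 0.013102

0.0131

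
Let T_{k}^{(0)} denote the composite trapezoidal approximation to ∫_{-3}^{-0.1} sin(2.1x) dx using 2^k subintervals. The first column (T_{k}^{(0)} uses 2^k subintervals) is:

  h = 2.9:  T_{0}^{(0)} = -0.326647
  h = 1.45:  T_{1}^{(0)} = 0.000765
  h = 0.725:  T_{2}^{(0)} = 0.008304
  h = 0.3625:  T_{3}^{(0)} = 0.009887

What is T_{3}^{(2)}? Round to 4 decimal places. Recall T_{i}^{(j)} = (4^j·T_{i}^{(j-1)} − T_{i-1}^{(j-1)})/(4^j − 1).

0.0104

Richardson extrapolation on the trapezoidal column (denominator 4−1=3):
T_{2}^{(1)} = (4·0.008304 − 0.000765) / 3 = 0.010817
T_{3}^{(1)} = 0.009887 + (0.009887 − 0.008304)/3 = 0.010415
T_{3}^{(2)} = (16·0.010415 − 0.010817) / 15 = 0.010388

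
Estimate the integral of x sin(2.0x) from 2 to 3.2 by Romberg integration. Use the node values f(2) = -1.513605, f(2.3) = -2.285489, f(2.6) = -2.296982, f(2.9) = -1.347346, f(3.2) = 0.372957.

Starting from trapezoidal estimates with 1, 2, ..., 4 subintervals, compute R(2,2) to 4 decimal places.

R(0,0) (trapezoid, 1 panel, h=1.2000): -0.684389
R(1,0) (trapezoid, 2 panels, h=0.6000): -1.720384
R(2,0) (trapezoid, 4 panels, h=0.3000): -1.950042
R(1,1) = -1.720384 + (-1.720384 − (-0.684389))/3 = -2.065716
R(2,1) = -1.950042 + (-1.950042 − (-1.720384))/3 = -2.026595
R(2,2) = -2.026595 + (-2.026595 − (-2.065716))/15 = -2.023987

-2.0240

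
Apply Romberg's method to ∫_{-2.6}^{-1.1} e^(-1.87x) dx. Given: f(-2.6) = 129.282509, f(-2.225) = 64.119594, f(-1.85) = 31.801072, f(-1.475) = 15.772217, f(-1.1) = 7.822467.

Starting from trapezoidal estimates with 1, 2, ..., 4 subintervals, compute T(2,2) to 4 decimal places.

T(0,0) (trapezoid, 1 panel, h=1.5000): 102.828732
T(1,0) (trapezoid, 2 panels, h=0.7500): 75.265170
T(2,0) (trapezoid, 4 panels, h=0.3750): 67.592014
T(1,1) = 75.265170 + (75.265170 − 102.828732)/3 = 66.077316
T(2,1) = 67.592014 + (67.592014 − 75.265170)/3 = 65.034295
T(2,2) = 65.034295 + (65.034295 − 66.077316)/15 = 64.964760

64.9648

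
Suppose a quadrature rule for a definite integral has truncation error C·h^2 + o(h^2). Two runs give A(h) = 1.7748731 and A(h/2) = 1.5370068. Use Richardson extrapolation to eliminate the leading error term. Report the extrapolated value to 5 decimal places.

1.45772

The leading error scales as h^2; refining by a factor of 2 reduces it by 2^2 = 4.
Extrapolated value = (4·A(h/2) − A(h)) / (4 − 1)
= (4·1.5370068 − 1.7748731) / 3
= 4.3731541 / 3 = 1.4577180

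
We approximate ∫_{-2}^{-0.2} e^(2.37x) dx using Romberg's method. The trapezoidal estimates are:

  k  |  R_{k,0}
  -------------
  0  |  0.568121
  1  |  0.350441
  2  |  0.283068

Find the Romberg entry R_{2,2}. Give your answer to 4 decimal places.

R_{1,1} = (4·0.350441 − 0.568121) / 3 = 0.277881
R_{2,1} = 0.283068 + (0.283068 − 0.350441)/3 = 0.260610
R_{2,2} = 0.260610 + (0.260610 − 0.277881)/15 = 0.259459
(Column j=1 coincides with Simpson's rule on the same nodes.)

0.2595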